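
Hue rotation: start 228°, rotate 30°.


New hue = (H + rotation) mod 360
New hue = (228 + 30) mod 360
= 258 mod 360
= 258°


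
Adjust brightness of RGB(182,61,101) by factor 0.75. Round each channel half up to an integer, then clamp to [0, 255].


Multiply each channel by 0.75, round half up, clamp to [0, 255]
R: 182×0.75 = 136.5 → round → 137
G: 61×0.75 = 45.75 → round → 46
B: 101×0.75 = 75.75 → round → 76
= RGB(137, 46, 76)


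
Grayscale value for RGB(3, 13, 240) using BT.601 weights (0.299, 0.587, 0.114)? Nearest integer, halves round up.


Gray = 0.299×R + 0.587×G + 0.114×B
Gray = 0.299×3 + 0.587×13 + 0.114×240
Gray = 0.897 + 7.631 + 27.360
Gray = 35.888 → round half up → 36
Gray = 36


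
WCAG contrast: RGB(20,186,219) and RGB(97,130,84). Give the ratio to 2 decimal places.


Linearize each sRGB channel c=v/255: c/12.92 if c ≤ 0.04045 else ((c+0.055)/1.055)^2.4
L = 0.2126×R_lin + 0.7152×G_lin + 0.0722×B_lin
Color 1 (20,186,219):
  R=20: 20/255≈0.0784 > 0.04045 → ((0.0784+0.055)/1.055)^2.4 ≈ 0.00700
  G=186: 186/255≈0.7294 > 0.04045 → ((0.7294+0.055)/1.055)^2.4 ≈ 0.49102
  B=219: 219/255≈0.8588 > 0.04045 → ((0.8588+0.055)/1.055)^2.4 ≈ 0.70838
  L1 = 0.2126×0.00700 + 0.7152×0.49102 + 0.0722×0.70838 ≈ 0.40381
Color 2 (97,130,84):
  R=97: 97/255≈0.3804 > 0.04045 → ((0.3804+0.055)/1.055)^2.4 ≈ 0.11954
  G=130: 130/255≈0.5098 > 0.04045 → ((0.5098+0.055)/1.055)^2.4 ≈ 0.22323
  B=84: 84/255≈0.3294 > 0.04045 → ((0.3294+0.055)/1.055)^2.4 ≈ 0.08866
  L2 = 0.2126×0.11954 + 0.7152×0.22323 + 0.0722×0.08866 ≈ 0.19147
Lighter = 0.40381, Darker = 0.19147
Ratio = (L_lighter + 0.05) / (L_darker + 0.05)
Ratio = (0.40381 + 0.05) / (0.19147 + 0.05) = 0.45381 / 0.24147 ≈ 1.8794
Ratio ≈ 1.88:1


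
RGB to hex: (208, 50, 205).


R = 208 → D0 (hex)
G = 50 → 32 (hex)
B = 205 → CD (hex)
Hex = #D032CD


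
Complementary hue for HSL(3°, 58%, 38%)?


Complement = opposite side of color wheel = hue + 180°
H' = (3 + 180) mod 360 = 183°
S and L unchanged.
= HSL(183°, 58%, 38%)


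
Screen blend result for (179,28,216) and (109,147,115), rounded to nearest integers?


Screen: C = 255 - (255-A)×(255-B)/255, rounded to nearest integer
R: 255 - (255-179)×(255-109)/255 = 255 - 11096/255 ≈ 255 - 43.514 = 211.486 → 211
G: 255 - (255-28)×(255-147)/255 = 255 - 24516/255 ≈ 255 - 96.141 = 158.859 → 159
B: 255 - (255-216)×(255-115)/255 = 255 - 5460/255 ≈ 255 - 21.412 = 233.588 → 234
= RGB(211, 159, 234)


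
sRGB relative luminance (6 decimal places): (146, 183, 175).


Linearize each channel (sRGB transfer function): c = v/255; c_lin = c/12.92 if c ≤ 0.04045, else ((c+0.055)/1.055)^2.4
  R: 146/255 ≈ 0.572549 > 0.04045 → ((0.572549+0.055)/1.055)^2.4 ≈ 0.287441
  G: 183/255 ≈ 0.717647 > 0.04045 → ((0.717647+0.055)/1.055)^2.4 ≈ 0.473531
  B: 175/255 ≈ 0.686275 > 0.04045 → ((0.686275+0.055)/1.055)^2.4 ≈ 0.428690
R_lin = 0.287441, G_lin = 0.473531, B_lin = 0.428690
L = 0.2126×R + 0.7152×G + 0.0722×B
L = 0.2126×0.287441 + 0.7152×0.473531 + 0.0722×0.428690
L ≈ 0.430731


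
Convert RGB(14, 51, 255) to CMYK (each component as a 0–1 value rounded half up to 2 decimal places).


R'=14/255≈0.0549, G'=51/255≈0.2000, B'=255/255≈1.0000
K = 1 - max(R',G',B') = 1 - 255/255 = 0/255 = 0 → 0.00
(1-R'-K)/(1-K) simplifies to (max-R)/max with max = 255:
C = (255-14)/255 = 241/255 = 0.94509… → 0.95
M = (255-51)/255 = 204/255 = 0.8 → 0.80
Y = (255-255)/255 = 0/255 = 0 → 0.00
= CMYK(0.95, 0.80, 0.00, 0.00)


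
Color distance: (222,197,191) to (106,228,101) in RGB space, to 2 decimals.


d = √[(R₁-R₂)² + (G₁-G₂)² + (B₁-B₂)²]
d = √[(222-106)² + (197-228)² + (191-101)²]
d = √[13456 + 961 + 8100]
d = √22517
d ≈ 150.06


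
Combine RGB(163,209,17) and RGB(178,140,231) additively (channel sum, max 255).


Additive: each channel = min(255, C₁+C₂)
R: 163+178 = 341 → 255
G: 209+140 = 349 → 255
B: 17+231 = 248 → 248
= RGB(255, 255, 248)


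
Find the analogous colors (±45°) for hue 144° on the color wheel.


Base hue: 144°
Left analog: (144 - 45) mod 360 = 99°
Right analog: (144 + 45) mod 360 = 189°
Analogous hues = 99° and 189°


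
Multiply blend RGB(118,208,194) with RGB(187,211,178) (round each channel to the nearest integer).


Multiply: C = A×B/255, rounded to nearest integer
R: 118×187/255 = 22066/255 ≈ 86.533 → 87
G: 208×211/255 = 43888/255 ≈ 172.110 → 172
B: 194×178/255 = 34532/255 ≈ 135.420 → 135
= RGB(87, 172, 135)


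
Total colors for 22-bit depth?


Colors = 2^bits = 2^22
= 4,194,304 colors


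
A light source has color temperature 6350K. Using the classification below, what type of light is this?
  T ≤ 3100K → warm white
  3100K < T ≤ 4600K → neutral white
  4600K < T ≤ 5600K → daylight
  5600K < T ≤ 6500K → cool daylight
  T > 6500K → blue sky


Temperature: 6350K
5600K < 6350K ≤ 6500K → cool daylight
Classification: cool daylight


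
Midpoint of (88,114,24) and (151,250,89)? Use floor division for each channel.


Midpoint: each channel = ⌊(C₁+C₂)/2⌋
R: ⌊(88+151)/2⌋ = 119
G: ⌊(114+250)/2⌋ = 182
B: ⌊(24+89)/2⌋ = 56
= RGB(119, 182, 56)


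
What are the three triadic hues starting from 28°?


Triadic: equally spaced at 120° intervals
H1 = 28°
H2 = (28 + 120) mod 360 = 148°
H3 = (28 + 240) mod 360 = 268°
Triadic = 28°, 148°, 268°


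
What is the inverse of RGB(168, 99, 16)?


Invert: (255-R, 255-G, 255-B)
R: 255-168 = 87
G: 255-99 = 156
B: 255-16 = 239
= RGB(87, 156, 239)


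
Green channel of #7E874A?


Color: #7E874A
R = 7E = 126
G = 87 = 135
B = 4A = 74
Green = 135


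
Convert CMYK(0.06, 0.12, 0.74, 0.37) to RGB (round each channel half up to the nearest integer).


R = 255 × (1-C) × (1-K) = 255 × 0.94 × 0.63 = 151.011 → 151
G = 255 × (1-M) × (1-K) = 255 × 0.88 × 0.63 = 141.372 → 141
B = 255 × (1-Y) × (1-K) = 255 × 0.26 × 0.63 = 41.769 → 42
= RGB(151, 141, 42)


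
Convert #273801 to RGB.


27 → 39 (R)
38 → 56 (G)
01 → 1 (B)
= RGB(39, 56, 1)


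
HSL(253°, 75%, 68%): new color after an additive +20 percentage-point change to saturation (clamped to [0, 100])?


Original S = 75%
Adjustment = +20 percentage points
New S = 75 + (20) = 95
Clamp to [0, 100] → 95
= HSL(253°, 95%, 68%)


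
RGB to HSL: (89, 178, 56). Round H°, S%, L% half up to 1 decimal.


Normalize: R'=89/255≈0.3490, G'=178/255≈0.6980, B'=56/255≈0.2196
Max=178/255, Min=56/255, Δ=Max-Min=122/255
L = (Max+Min)/2 = (178+56)/510 = 234/510 = 0.45882… → L = 45.9%
L ≤ 0.5 → S = Δ/(Max+Min) = 122/(178+56) = 122/234 = 0.52136… → S = 52.1%
(the 1/255 factors cancel in S and H, so raw channel differences can be used)
Max is G' → H = 60 × ((B-R)/Δ + 2) = 60 × ((56-89)/122 + 2)
  -33/122 + 2 = -0.2704… + 2 = 1.7295…
  H = 60 × 1.7295… = 103.770…° → H = 103.8°
= HSL(103.8°, 52.1%, 45.9%)


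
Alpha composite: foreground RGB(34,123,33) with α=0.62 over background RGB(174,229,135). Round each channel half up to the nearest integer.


C = α×F + (1-α)×B, with 1-α = 0.38
R: 0.62×34 + 0.38×174 = 21.08 + 66.12 = 87.20 → 87
G: 0.62×123 + 0.38×229 = 76.26 + 87.02 = 163.28 → 163
B: 0.62×33 + 0.38×135 = 20.46 + 51.30 = 71.76 → 72
= RGB(87, 163, 72)


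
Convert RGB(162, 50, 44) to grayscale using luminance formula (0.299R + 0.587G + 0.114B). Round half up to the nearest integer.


Gray = 0.299×R + 0.587×G + 0.114×B
Gray = 0.299×162 + 0.587×50 + 0.114×44
Gray = 48.438 + 29.350 + 5.016
Gray = 82.804 → round half up → 83
Gray = 83


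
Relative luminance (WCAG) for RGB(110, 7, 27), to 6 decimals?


Linearize each channel (sRGB transfer function): c = v/255; c_lin = c/12.92 if c ≤ 0.04045, else ((c+0.055)/1.055)^2.4
  R: 110/255 ≈ 0.431373 > 0.04045 → ((0.431373+0.055)/1.055)^2.4 ≈ 0.155926
  G: 7/255 ≈ 0.027451 ≤ 0.04045 → 0.027451/12.92 ≈ 0.002125
  B: 27/255 ≈ 0.105882 > 0.04045 → ((0.105882+0.055)/1.055)^2.4 ≈ 0.010960
R_lin = 0.155926, G_lin = 0.002125, B_lin = 0.010960
L = 0.2126×R + 0.7152×G + 0.0722×B
L = 0.2126×0.155926 + 0.7152×0.002125 + 0.0722×0.010960
L ≈ 0.035461


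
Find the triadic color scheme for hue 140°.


Triadic: equally spaced at 120° intervals
H1 = 140°
H2 = (140 + 120) mod 360 = 260°
H3 = (140 + 240) mod 360 = 20°
Triadic = 140°, 260°, 20°


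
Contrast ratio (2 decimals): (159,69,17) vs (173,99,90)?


Linearize each sRGB channel c=v/255: c/12.92 if c ≤ 0.04045 else ((c+0.055)/1.055)^2.4
L = 0.2126×R_lin + 0.7152×G_lin + 0.0722×B_lin
Color 1 (159,69,17):
  R=159: 159/255≈0.6235 > 0.04045 → ((0.6235+0.055)/1.055)^2.4 ≈ 0.34670
  G=69: 69/255≈0.2706 > 0.04045 → ((0.2706+0.055)/1.055)^2.4 ≈ 0.05951
  B=17: 17/255≈0.0667 > 0.04045 → ((0.0667+0.055)/1.055)^2.4 ≈ 0.00561
  L1 = 0.2126×0.34670 + 0.7152×0.05951 + 0.0722×0.00561 ≈ 0.11668
Color 2 (173,99,90):
  R=173: 173/255≈0.6784 > 0.04045 → ((0.6784+0.055)/1.055)^2.4 ≈ 0.41789
  G=99: 99/255≈0.3882 > 0.04045 → ((0.3882+0.055)/1.055)^2.4 ≈ 0.12477
  B=90: 90/255≈0.3529 > 0.04045 → ((0.3529+0.055)/1.055)^2.4 ≈ 0.10224
  L2 = 0.2126×0.41789 + 0.7152×0.12477 + 0.0722×0.10224 ≈ 0.18546
Lighter = 0.18546, Darker = 0.11668
Ratio = (L_lighter + 0.05) / (L_darker + 0.05)
Ratio = (0.18546 + 0.05) / (0.11668 + 0.05) = 0.23546 / 0.16668 ≈ 1.4127
Ratio ≈ 1.41:1


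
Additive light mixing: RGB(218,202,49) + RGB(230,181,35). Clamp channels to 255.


Additive: each channel = min(255, C₁+C₂)
R: 218+230 = 448 → 255
G: 202+181 = 383 → 255
B: 49+35 = 84 → 84
= RGB(255, 255, 84)


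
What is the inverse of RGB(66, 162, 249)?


Invert: (255-R, 255-G, 255-B)
R: 255-66 = 189
G: 255-162 = 93
B: 255-249 = 6
= RGB(189, 93, 6)


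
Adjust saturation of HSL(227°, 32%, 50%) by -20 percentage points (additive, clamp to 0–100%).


Original S = 32%
Adjustment = -20 percentage points
New S = 32 + (-20) = 12
Clamp to [0, 100] → 12
= HSL(227°, 12%, 50%)


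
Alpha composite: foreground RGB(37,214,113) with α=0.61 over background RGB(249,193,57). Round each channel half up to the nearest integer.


C = α×F + (1-α)×B, with 1-α = 0.39
R: 0.61×37 + 0.39×249 = 22.57 + 97.11 = 119.68 → 120
G: 0.61×214 + 0.39×193 = 130.54 + 75.27 = 205.81 → 206
B: 0.61×113 + 0.39×57 = 68.93 + 22.23 = 91.16 → 91
= RGB(120, 206, 91)


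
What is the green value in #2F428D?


Color: #2F428D
R = 2F = 47
G = 42 = 66
B = 8D = 141
Green = 66


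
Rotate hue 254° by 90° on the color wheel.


New hue = (H + rotation) mod 360
New hue = (254 + 90) mod 360
= 344 mod 360
= 344°


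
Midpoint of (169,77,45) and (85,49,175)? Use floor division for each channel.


Midpoint: each channel = ⌊(C₁+C₂)/2⌋
R: ⌊(169+85)/2⌋ = 127
G: ⌊(77+49)/2⌋ = 63
B: ⌊(45+175)/2⌋ = 110
= RGB(127, 63, 110)


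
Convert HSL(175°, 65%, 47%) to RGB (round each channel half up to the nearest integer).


H=175°, S=0.65, L=0.47
C = (1-|2L-1|)×S = (1-|-0.06|)×0.65 = 0.611
H' = H/60 = 175/60 ≈ 2.9167; X = C×(1-|H' mod 2 - 1|) ≈ 0.5601
m = L - C/2 = 0.47 - 0.3055 = 0.1645
Sector ⌊H'⌋ = 2 → (R',G',B') = (0.0, 0.611, ≈0.5601)
RGB = ((R'+m)×255, (G'+m)×255, (B'+m)×255) = (41.9475, 197.7525, 184.76875)
Round half up → RGB(42, 198, 185)


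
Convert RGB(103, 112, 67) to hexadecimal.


R = 103 → 67 (hex)
G = 112 → 70 (hex)
B = 67 → 43 (hex)
Hex = #677043


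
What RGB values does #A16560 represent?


A1 → 161 (R)
65 → 101 (G)
60 → 96 (B)
= RGB(161, 101, 96)


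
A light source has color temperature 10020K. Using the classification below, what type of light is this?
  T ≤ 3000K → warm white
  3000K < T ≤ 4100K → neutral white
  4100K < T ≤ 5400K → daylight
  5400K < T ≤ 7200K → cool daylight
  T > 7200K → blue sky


Temperature: 10020K
10020K > 7200K → blue sky
Classification: blue sky


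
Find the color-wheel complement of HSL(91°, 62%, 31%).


Complement = opposite side of color wheel = hue + 180°
H' = (91 + 180) mod 360 = 271°
S and L unchanged.
= HSL(271°, 62%, 31%)


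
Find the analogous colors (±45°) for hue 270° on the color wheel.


Base hue: 270°
Left analog: (270 - 45) mod 360 = 225°
Right analog: (270 + 45) mod 360 = 315°
Analogous hues = 225° and 315°


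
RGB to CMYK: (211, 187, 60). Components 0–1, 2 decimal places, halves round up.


R'=211/255≈0.8275, G'=187/255≈0.7333, B'=60/255≈0.2353
K = 1 - max(R',G',B') = 1 - 211/255 = 44/255 = 0.17254… → 0.17
(1-R'-K)/(1-K) simplifies to (max-R)/max with max = 211:
C = (211-211)/211 = 0/211 = 0 → 0.00
M = (211-187)/211 = 24/211 = 0.11374… → 0.11
Y = (211-60)/211 = 151/211 = 0.71563… → 0.72
= CMYK(0.00, 0.11, 0.72, 0.17)


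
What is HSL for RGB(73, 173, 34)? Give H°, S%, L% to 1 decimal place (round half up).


Normalize: R'=73/255≈0.2863, G'=173/255≈0.6784, B'=34/255≈0.1333
Max=173/255, Min=34/255, Δ=Max-Min=139/255
L = (Max+Min)/2 = (173+34)/510 = 207/510 = 0.40588… → L = 40.6%
L ≤ 0.5 → S = Δ/(Max+Min) = 139/(173+34) = 139/207 = 0.67149… → S = 67.1%
(the 1/255 factors cancel in S and H, so raw channel differences can be used)
Max is G' → H = 60 × ((B-R)/Δ + 2) = 60 × ((34-73)/139 + 2)
  -39/139 + 2 = -0.2805… + 2 = 1.7194…
  H = 60 × 1.7194… = 103.165…° → H = 103.2°
= HSL(103.2°, 67.1%, 40.6%)


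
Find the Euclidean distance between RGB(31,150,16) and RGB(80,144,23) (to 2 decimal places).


d = √[(R₁-R₂)² + (G₁-G₂)² + (B₁-B₂)²]
d = √[(31-80)² + (150-144)² + (16-23)²]
d = √[2401 + 36 + 49]
d = √2486
d ≈ 49.86


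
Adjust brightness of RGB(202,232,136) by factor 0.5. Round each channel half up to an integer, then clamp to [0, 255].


Multiply each channel by 0.5, round half up, clamp to [0, 255]
R: 202×0.5 = 101
G: 232×0.5 = 116
B: 136×0.5 = 68
= RGB(101, 116, 68)


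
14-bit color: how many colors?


Colors = 2^bits = 2^14
= 16,384 colors


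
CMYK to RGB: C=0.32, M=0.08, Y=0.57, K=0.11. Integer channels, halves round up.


R = 255 × (1-C) × (1-K) = 255 × 0.68 × 0.89 = 154.326 → 154
G = 255 × (1-M) × (1-K) = 255 × 0.92 × 0.89 = 208.794 → 209
B = 255 × (1-Y) × (1-K) = 255 × 0.43 × 0.89 = 97.5885 → 98
= RGB(154, 209, 98)


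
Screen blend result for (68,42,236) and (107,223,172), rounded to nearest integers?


Screen: C = 255 - (255-A)×(255-B)/255, rounded to nearest integer
R: 255 - (255-68)×(255-107)/255 = 255 - 27676/255 ≈ 255 - 108.533 = 146.467 → 146
G: 255 - (255-42)×(255-223)/255 = 255 - 6816/255 ≈ 255 - 26.729 = 228.271 → 228
B: 255 - (255-236)×(255-172)/255 = 255 - 1577/255 ≈ 255 - 6.184 = 248.816 → 249
= RGB(146, 228, 249)


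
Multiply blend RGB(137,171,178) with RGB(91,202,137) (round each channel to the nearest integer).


Multiply: C = A×B/255, rounded to nearest integer
R: 137×91/255 = 12467/255 ≈ 48.890 → 49
G: 171×202/255 = 34542/255 ≈ 135.459 → 135
B: 178×137/255 = 24386/255 ≈ 95.631 → 96
= RGB(49, 135, 96)


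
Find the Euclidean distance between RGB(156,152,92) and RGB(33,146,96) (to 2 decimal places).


d = √[(R₁-R₂)² + (G₁-G₂)² + (B₁-B₂)²]
d = √[(156-33)² + (152-146)² + (92-96)²]
d = √[15129 + 36 + 16]
d = √15181
d ≈ 123.21


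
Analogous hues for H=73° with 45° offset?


Base hue: 73°
Left analog: (73 - 45) mod 360 = 28°
Right analog: (73 + 45) mod 360 = 118°
Analogous hues = 28° and 118°


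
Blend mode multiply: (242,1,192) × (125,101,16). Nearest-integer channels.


Multiply: C = A×B/255, rounded to nearest integer
R: 242×125/255 = 30250/255 ≈ 118.627 → 119
G: 1×101/255 = 101/255 ≈ 0.396 → 0
B: 192×16/255 = 3072/255 ≈ 12.047 → 12
= RGB(119, 0, 12)


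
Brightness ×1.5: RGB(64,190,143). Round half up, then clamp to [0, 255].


Multiply each channel by 1.5, round half up, clamp to [0, 255]
R: 64×1.5 = 96
G: 190×1.5 = 285 → clamp → 255
B: 143×1.5 = 214.5 → round → 215
= RGB(96, 255, 215)


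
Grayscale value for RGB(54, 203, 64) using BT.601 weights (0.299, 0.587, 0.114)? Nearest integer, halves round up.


Gray = 0.299×R + 0.587×G + 0.114×B
Gray = 0.299×54 + 0.587×203 + 0.114×64
Gray = 16.146 + 119.161 + 7.296
Gray = 142.603 → round half up → 143
Gray = 143


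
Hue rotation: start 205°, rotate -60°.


New hue = (H + rotation) mod 360
New hue = (205 -60) mod 360
= 145 mod 360
= 145°


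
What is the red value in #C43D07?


Color: #C43D07
R = C4 = 196
G = 3D = 61
B = 07 = 7
Red = 196


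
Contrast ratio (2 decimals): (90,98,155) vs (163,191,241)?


Linearize each sRGB channel c=v/255: c/12.92 if c ≤ 0.04045 else ((c+0.055)/1.055)^2.4
L = 0.2126×R_lin + 0.7152×G_lin + 0.0722×B_lin
Color 1 (90,98,155):
  R=90: 90/255≈0.3529 > 0.04045 → ((0.3529+0.055)/1.055)^2.4 ≈ 0.10224
  G=98: 98/255≈0.3843 > 0.04045 → ((0.3843+0.055)/1.055)^2.4 ≈ 0.12214
  B=155: 155/255≈0.6078 > 0.04045 → ((0.6078+0.055)/1.055)^2.4 ≈ 0.32778
  L1 = 0.2126×0.10224 + 0.7152×0.12214 + 0.0722×0.32778 ≈ 0.13276
Color 2 (163,191,241):
  R=163: 163/255≈0.6392 > 0.04045 → ((0.6392+0.055)/1.055)^2.4 ≈ 0.36625
  G=191: 191/255≈0.7490 > 0.04045 → ((0.7490+0.055)/1.055)^2.4 ≈ 0.52100
  B=241: 241/255≈0.9451 > 0.04045 → ((0.9451+0.055)/1.055)^2.4 ≈ 0.87962
  L2 = 0.2126×0.36625 + 0.7152×0.52100 + 0.0722×0.87962 ≈ 0.51399
Lighter = 0.51399, Darker = 0.13276
Ratio = (L_lighter + 0.05) / (L_darker + 0.05)
Ratio = (0.51399 + 0.05) / (0.13276 + 0.05) = 0.56399 / 0.18276 ≈ 3.0860
Ratio ≈ 3.09:1


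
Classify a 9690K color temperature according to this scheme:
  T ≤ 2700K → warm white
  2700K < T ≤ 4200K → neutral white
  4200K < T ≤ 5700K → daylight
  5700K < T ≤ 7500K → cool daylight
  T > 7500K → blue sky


Temperature: 9690K
9690K > 7500K → blue sky
Classification: blue sky


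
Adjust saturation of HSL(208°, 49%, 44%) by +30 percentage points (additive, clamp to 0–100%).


Original S = 49%
Adjustment = +30 percentage points
New S = 49 + (30) = 79
Clamp to [0, 100] → 79
= HSL(208°, 79%, 44%)


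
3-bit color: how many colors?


Colors = 2^bits = 2^3
= 8 colors


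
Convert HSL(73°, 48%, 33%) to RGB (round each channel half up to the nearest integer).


H=73°, S=0.48, L=0.33
C = (1-|2L-1|)×S = (1-|-0.34|)×0.48 = 0.3168
H' = H/60 = 73/60 ≈ 1.2167; X = C×(1-|H' mod 2 - 1|) = 0.24816
m = L - C/2 = 0.33 - 0.1584 = 0.1716
Sector ⌊H'⌋ = 1 → (R',G',B') = (0.24816, 0.3168, 0.0)
RGB = ((R'+m)×255, (G'+m)×255, (B'+m)×255) = (107.0388, 124.542, 43.758)
Round half up → RGB(107, 125, 44)


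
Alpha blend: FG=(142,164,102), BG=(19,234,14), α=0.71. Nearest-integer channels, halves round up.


C = α×F + (1-α)×B, with 1-α = 0.29
R: 0.71×142 + 0.29×19 = 100.82 + 5.51 = 106.33 → 106
G: 0.71×164 + 0.29×234 = 116.44 + 67.86 = 184.30 → 184
B: 0.71×102 + 0.29×14 = 72.42 + 4.06 = 76.48 → 76
= RGB(106, 184, 76)


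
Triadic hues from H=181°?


Triadic: equally spaced at 120° intervals
H1 = 181°
H2 = (181 + 120) mod 360 = 301°
H3 = (181 + 240) mod 360 = 61°
Triadic = 181°, 301°, 61°


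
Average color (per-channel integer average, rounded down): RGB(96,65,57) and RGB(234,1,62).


Midpoint: each channel = ⌊(C₁+C₂)/2⌋
R: ⌊(96+234)/2⌋ = 165
G: ⌊(65+1)/2⌋ = 33
B: ⌊(57+62)/2⌋ = 59
= RGB(165, 33, 59)


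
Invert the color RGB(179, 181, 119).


Invert: (255-R, 255-G, 255-B)
R: 255-179 = 76
G: 255-181 = 74
B: 255-119 = 136
= RGB(76, 74, 136)


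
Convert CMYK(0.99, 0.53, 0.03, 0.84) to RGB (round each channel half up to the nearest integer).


R = 255 × (1-C) × (1-K) = 255 × 0.01 × 0.16 = 0.408 → 0
G = 255 × (1-M) × (1-K) = 255 × 0.47 × 0.16 = 19.176 → 19
B = 255 × (1-Y) × (1-K) = 255 × 0.97 × 0.16 = 39.576 → 40
= RGB(0, 19, 40)


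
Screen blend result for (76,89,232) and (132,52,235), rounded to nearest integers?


Screen: C = 255 - (255-A)×(255-B)/255, rounded to nearest integer
R: 255 - (255-76)×(255-132)/255 = 255 - 22017/255 ≈ 255 - 86.341 = 168.659 → 169
G: 255 - (255-89)×(255-52)/255 = 255 - 33698/255 ≈ 255 - 132.149 = 122.851 → 123
B: 255 - (255-232)×(255-235)/255 = 255 - 460/255 ≈ 255 - 1.804 = 253.196 → 253
= RGB(169, 123, 253)


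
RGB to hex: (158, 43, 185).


R = 158 → 9E (hex)
G = 43 → 2B (hex)
B = 185 → B9 (hex)
Hex = #9E2BB9


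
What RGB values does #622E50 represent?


62 → 98 (R)
2E → 46 (G)
50 → 80 (B)
= RGB(98, 46, 80)


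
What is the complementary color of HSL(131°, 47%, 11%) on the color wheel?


Complement = opposite side of color wheel = hue + 180°
H' = (131 + 180) mod 360 = 311°
S and L unchanged.
= HSL(311°, 47%, 11%)


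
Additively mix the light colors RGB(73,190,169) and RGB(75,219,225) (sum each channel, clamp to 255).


Additive: each channel = min(255, C₁+C₂)
R: 73+75 = 148 → 148
G: 190+219 = 409 → 255
B: 169+225 = 394 → 255
= RGB(148, 255, 255)


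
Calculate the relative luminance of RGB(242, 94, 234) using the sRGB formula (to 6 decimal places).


Linearize each channel (sRGB transfer function): c = v/255; c_lin = c/12.92 if c ≤ 0.04045, else ((c+0.055)/1.055)^2.4
  R: 242/255 ≈ 0.949020 > 0.04045 → ((0.949020+0.055)/1.055)^2.4 ≈ 0.887923
  G: 94/255 ≈ 0.368627 > 0.04045 → ((0.368627+0.055)/1.055)^2.4 ≈ 0.111932
  B: 234/255 ≈ 0.917647 > 0.04045 → ((0.917647+0.055)/1.055)^2.4 ≈ 0.822786
R_lin = 0.887923, G_lin = 0.111932, B_lin = 0.822786
L = 0.2126×R + 0.7152×G + 0.0722×B
L = 0.2126×0.887923 + 0.7152×0.111932 + 0.0722×0.822786
L ≈ 0.328232


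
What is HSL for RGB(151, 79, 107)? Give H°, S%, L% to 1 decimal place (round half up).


Normalize: R'=151/255≈0.5922, G'=79/255≈0.3098, B'=107/255≈0.4196
Max=151/255, Min=79/255, Δ=Max-Min=72/255
L = (Max+Min)/2 = (151+79)/510 = 230/510 = 0.45098… → L = 45.1%
L ≤ 0.5 → S = Δ/(Max+Min) = 72/(151+79) = 72/230 = 0.31304… → S = 31.3%
(the 1/255 factors cancel in S and H, so raw channel differences can be used)
Max is R' → H = 60 × (((G-B)/Δ) mod 6) = 60 × (((79-107)/72) mod 6)
  (-28)/72 = -0.3888…; negative, so add 6 → 5.6111…
  H = 60 × 5.6111… = 336.666…° → H = 336.7°
= HSL(336.7°, 31.3%, 45.1%)


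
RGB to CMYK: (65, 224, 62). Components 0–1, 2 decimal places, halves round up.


R'=65/255≈0.2549, G'=224/255≈0.8784, B'=62/255≈0.2431
K = 1 - max(R',G',B') = 1 - 224/255 = 31/255 = 0.12156… → 0.12
(1-R'-K)/(1-K) simplifies to (max-R)/max with max = 224:
C = (224-65)/224 = 159/224 = 0.70982… → 0.71
M = (224-224)/224 = 0/224 = 0 → 0.00
Y = (224-62)/224 = 162/224 = 0.72321… → 0.72
= CMYK(0.71, 0.00, 0.72, 0.12)


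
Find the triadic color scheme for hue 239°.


Triadic: equally spaced at 120° intervals
H1 = 239°
H2 = (239 + 120) mod 360 = 359°
H3 = (239 + 240) mod 360 = 119°
Triadic = 239°, 359°, 119°


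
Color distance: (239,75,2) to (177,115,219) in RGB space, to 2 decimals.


d = √[(R₁-R₂)² + (G₁-G₂)² + (B₁-B₂)²]
d = √[(239-177)² + (75-115)² + (2-219)²]
d = √[3844 + 1600 + 47089]
d = √52533
d ≈ 229.20


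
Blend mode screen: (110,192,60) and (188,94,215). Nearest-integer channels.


Screen: C = 255 - (255-A)×(255-B)/255, rounded to nearest integer
R: 255 - (255-110)×(255-188)/255 = 255 - 9715/255 ≈ 255 - 38.098 = 216.902 → 217
G: 255 - (255-192)×(255-94)/255 = 255 - 10143/255 ≈ 255 - 39.776 = 215.224 → 215
B: 255 - (255-60)×(255-215)/255 = 255 - 7800/255 ≈ 255 - 30.588 = 224.412 → 224
= RGB(217, 215, 224)


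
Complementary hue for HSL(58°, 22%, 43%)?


Complement = opposite side of color wheel = hue + 180°
H' = (58 + 180) mod 360 = 238°
S and L unchanged.
= HSL(238°, 22%, 43%)


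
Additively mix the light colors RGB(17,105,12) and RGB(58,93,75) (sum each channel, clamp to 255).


Additive: each channel = min(255, C₁+C₂)
R: 17+58 = 75 → 75
G: 105+93 = 198 → 198
B: 12+75 = 87 → 87
= RGB(75, 198, 87)


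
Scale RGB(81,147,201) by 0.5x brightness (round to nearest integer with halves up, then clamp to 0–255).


Multiply each channel by 0.5, round half up, clamp to [0, 255]
R: 81×0.5 = 40.5 → round → 41
G: 147×0.5 = 73.5 → round → 74
B: 201×0.5 = 100.5 → round → 101
= RGB(41, 74, 101)


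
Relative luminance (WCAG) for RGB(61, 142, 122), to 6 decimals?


Linearize each channel (sRGB transfer function): c = v/255; c_lin = c/12.92 if c ≤ 0.04045, else ((c+0.055)/1.055)^2.4
  R: 61/255 ≈ 0.239216 > 0.04045 → ((0.239216+0.055)/1.055)^2.4 ≈ 0.046665
  G: 142/255 ≈ 0.556863 > 0.04045 → ((0.556863+0.055)/1.055)^2.4 ≈ 0.270498
  B: 122/255 ≈ 0.478431 > 0.04045 → ((0.478431+0.055)/1.055)^2.4 ≈ 0.194618
R_lin = 0.046665, G_lin = 0.270498, B_lin = 0.194618
L = 0.2126×R + 0.7152×G + 0.0722×B
L = 0.2126×0.046665 + 0.7152×0.270498 + 0.0722×0.194618
L ≈ 0.217432


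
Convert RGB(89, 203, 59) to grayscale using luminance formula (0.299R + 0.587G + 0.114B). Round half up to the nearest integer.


Gray = 0.299×R + 0.587×G + 0.114×B
Gray = 0.299×89 + 0.587×203 + 0.114×59
Gray = 26.611 + 119.161 + 6.726
Gray = 152.498 → round half up → 152
Gray = 152


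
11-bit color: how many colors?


Colors = 2^bits = 2^11
= 2,048 colors


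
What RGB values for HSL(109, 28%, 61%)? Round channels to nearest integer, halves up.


H=109°, S=0.28, L=0.61
C = (1-|2L-1|)×S = (1-|0.22|)×0.28 = 0.2184
H' = H/60 = 109/60 ≈ 1.8167; X = C×(1-|H' mod 2 - 1|) = 0.04004
m = L - C/2 = 0.61 - 0.1092 = 0.5008
Sector ⌊H'⌋ = 1 → (R',G',B') = (0.04004, 0.2184, 0.0)
RGB = ((R'+m)×255, (G'+m)×255, (B'+m)×255) = (137.9142, 183.396, 127.704)
Round half up → RGB(138, 183, 128)


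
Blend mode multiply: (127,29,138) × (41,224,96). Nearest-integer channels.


Multiply: C = A×B/255, rounded to nearest integer
R: 127×41/255 = 5207/255 ≈ 20.420 → 20
G: 29×224/255 = 6496/255 ≈ 25.475 → 25
B: 138×96/255 = 13248/255 ≈ 51.953 → 52
= RGB(20, 25, 52)


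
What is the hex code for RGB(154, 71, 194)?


R = 154 → 9A (hex)
G = 71 → 47 (hex)
B = 194 → C2 (hex)
Hex = #9A47C2


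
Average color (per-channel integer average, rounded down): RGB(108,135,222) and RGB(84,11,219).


Midpoint: each channel = ⌊(C₁+C₂)/2⌋
R: ⌊(108+84)/2⌋ = 96
G: ⌊(135+11)/2⌋ = 73
B: ⌊(222+219)/2⌋ = 220
= RGB(96, 73, 220)


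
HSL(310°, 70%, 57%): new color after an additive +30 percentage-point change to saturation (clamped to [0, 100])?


Original S = 70%
Adjustment = +30 percentage points
New S = 70 + (30) = 100
Clamp to [0, 100] → 100
= HSL(310°, 100%, 57%)


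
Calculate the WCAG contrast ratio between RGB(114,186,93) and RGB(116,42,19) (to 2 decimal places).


Linearize each sRGB channel c=v/255: c/12.92 if c ≤ 0.04045 else ((c+0.055)/1.055)^2.4
L = 0.2126×R_lin + 0.7152×G_lin + 0.0722×B_lin
Color 1 (114,186,93):
  R=114: 114/255≈0.4471 > 0.04045 → ((0.4471+0.055)/1.055)^2.4 ≈ 0.16827
  G=186: 186/255≈0.7294 > 0.04045 → ((0.7294+0.055)/1.055)^2.4 ≈ 0.49102
  B=93: 93/255≈0.3647 > 0.04045 → ((0.3647+0.055)/1.055)^2.4 ≈ 0.10946
  L1 = 0.2126×0.16827 + 0.7152×0.49102 + 0.0722×0.10946 ≈ 0.39486
Color 2 (116,42,19):
  R=116: 116/255≈0.4549 > 0.04045 → ((0.4549+0.055)/1.055)^2.4 ≈ 0.17465
  G=42: 42/255≈0.1647 > 0.04045 → ((0.1647+0.055)/1.055)^2.4 ≈ 0.02315
  B=19: 19/255≈0.0745 > 0.04045 → ((0.0745+0.055)/1.055)^2.4 ≈ 0.00651
  L2 = 0.2126×0.17465 + 0.7152×0.02315 + 0.0722×0.00651 ≈ 0.05416
Lighter = 0.39486, Darker = 0.05416
Ratio = (L_lighter + 0.05) / (L_darker + 0.05)
Ratio = (0.39486 + 0.05) / (0.05416 + 0.05) = 0.44486 / 0.10416 ≈ 4.2709
Ratio ≈ 4.27:1


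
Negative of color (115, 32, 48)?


Invert: (255-R, 255-G, 255-B)
R: 255-115 = 140
G: 255-32 = 223
B: 255-48 = 207
= RGB(140, 223, 207)


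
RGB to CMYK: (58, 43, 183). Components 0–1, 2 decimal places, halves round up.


R'=58/255≈0.2275, G'=43/255≈0.1686, B'=183/255≈0.7176
K = 1 - max(R',G',B') = 1 - 183/255 = 72/255 = 0.28235… → 0.28
(1-R'-K)/(1-K) simplifies to (max-R)/max with max = 183:
C = (183-58)/183 = 125/183 = 0.68306… → 0.68
M = (183-43)/183 = 140/183 = 0.76502… → 0.77
Y = (183-183)/183 = 0/183 = 0 → 0.00
= CMYK(0.68, 0.77, 0.00, 0.28)


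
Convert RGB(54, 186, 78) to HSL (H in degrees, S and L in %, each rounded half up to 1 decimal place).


Normalize: R'=54/255≈0.2118, G'=186/255≈0.7294, B'=78/255≈0.3059
Max=186/255, Min=54/255, Δ=Max-Min=132/255
L = (Max+Min)/2 = (186+54)/510 = 240/510 = 0.47058… → L = 47.1%
L ≤ 0.5 → S = Δ/(Max+Min) = 132/(186+54) = 132/240 = 0.55 → S = 55.0%
(the 1/255 factors cancel in S and H, so raw channel differences can be used)
Max is G' → H = 60 × ((B-R)/Δ + 2) = 60 × ((78-54)/132 + 2)
  24/132 + 2 = 0.1818… + 2 = 2.1818…
  H = 60 × 2.1818… = 130.909…° → H = 130.9°
= HSL(130.9°, 55.0%, 47.1%)


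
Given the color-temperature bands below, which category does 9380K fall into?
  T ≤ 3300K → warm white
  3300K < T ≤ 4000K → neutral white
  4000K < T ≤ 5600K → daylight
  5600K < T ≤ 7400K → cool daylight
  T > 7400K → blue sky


Temperature: 9380K
9380K > 7400K → blue sky
Classification: blue sky


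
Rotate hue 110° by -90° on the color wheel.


New hue = (H + rotation) mod 360
New hue = (110 -90) mod 360
= 20 mod 360
= 20°


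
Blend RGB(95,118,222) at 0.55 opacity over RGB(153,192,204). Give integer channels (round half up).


C = α×F + (1-α)×B, with 1-α = 0.45
R: 0.55×95 + 0.45×153 = 52.25 + 68.85 = 121.10 → 121
G: 0.55×118 + 0.45×192 = 64.90 + 86.40 = 151.30 → 151
B: 0.55×222 + 0.45×204 = 122.10 + 91.80 = 213.90 → 214
= RGB(121, 151, 214)


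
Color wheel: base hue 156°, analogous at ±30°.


Base hue: 156°
Left analog: (156 - 30) mod 360 = 126°
Right analog: (156 + 30) mod 360 = 186°
Analogous hues = 126° and 186°


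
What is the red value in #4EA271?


Color: #4EA271
R = 4E = 78
G = A2 = 162
B = 71 = 113
Red = 78


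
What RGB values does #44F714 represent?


44 → 68 (R)
F7 → 247 (G)
14 → 20 (B)
= RGB(68, 247, 20)


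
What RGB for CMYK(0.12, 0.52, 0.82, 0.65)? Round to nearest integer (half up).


R = 255 × (1-C) × (1-K) = 255 × 0.88 × 0.35 = 78.54 → 79
G = 255 × (1-M) × (1-K) = 255 × 0.48 × 0.35 = 42.84 → 43
B = 255 × (1-Y) × (1-K) = 255 × 0.18 × 0.35 = 16.065 → 16
= RGB(79, 43, 16)


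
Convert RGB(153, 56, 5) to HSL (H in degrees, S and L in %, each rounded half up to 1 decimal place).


Normalize: R'=153/255≈0.6000, G'=56/255≈0.2196, B'=5/255≈0.0196
Max=153/255, Min=5/255, Δ=Max-Min=148/255
L = (Max+Min)/2 = (153+5)/510 = 158/510 = 0.30980… → L = 31.0%
L ≤ 0.5 → S = Δ/(Max+Min) = 148/(153+5) = 148/158 = 0.93670… → S = 93.7%
(the 1/255 factors cancel in S and H, so raw channel differences can be used)
Max is R' → H = 60 × (((G-B)/Δ) mod 6) = 60 × (((56-5)/148) mod 6)
  51/148 = 0.3445…
  H = 60 × 0.3445… = 20.675…° → H = 20.7°
= HSL(20.7°, 93.7%, 31.0%)


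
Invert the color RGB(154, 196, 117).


Invert: (255-R, 255-G, 255-B)
R: 255-154 = 101
G: 255-196 = 59
B: 255-117 = 138
= RGB(101, 59, 138)


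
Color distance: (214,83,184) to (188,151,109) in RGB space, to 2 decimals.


d = √[(R₁-R₂)² + (G₁-G₂)² + (B₁-B₂)²]
d = √[(214-188)² + (83-151)² + (184-109)²]
d = √[676 + 4624 + 5625]
d = √10925
d ≈ 104.52


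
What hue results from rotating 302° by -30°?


New hue = (H + rotation) mod 360
New hue = (302 -30) mod 360
= 272 mod 360
= 272°


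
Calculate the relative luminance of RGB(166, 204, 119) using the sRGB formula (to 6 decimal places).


Linearize each channel (sRGB transfer function): c = v/255; c_lin = c/12.92 if c ≤ 0.04045, else ((c+0.055)/1.055)^2.4
  R: 166/255 ≈ 0.650980 > 0.04045 → ((0.650980+0.055)/1.055)^2.4 ≈ 0.381326
  G: 204/255 ≈ 0.800000 > 0.04045 → ((0.800000+0.055)/1.055)^2.4 ≈ 0.603827
  B: 119/255 ≈ 0.466667 > 0.04045 → ((0.466667+0.055)/1.055)^2.4 ≈ 0.184475
R_lin = 0.381326, G_lin = 0.603827, B_lin = 0.184475
L = 0.2126×R + 0.7152×G + 0.0722×B
L = 0.2126×0.381326 + 0.7152×0.603827 + 0.0722×0.184475
L ≈ 0.526246


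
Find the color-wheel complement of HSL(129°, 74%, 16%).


Complement = opposite side of color wheel = hue + 180°
H' = (129 + 180) mod 360 = 309°
S and L unchanged.
= HSL(309°, 74%, 16%)


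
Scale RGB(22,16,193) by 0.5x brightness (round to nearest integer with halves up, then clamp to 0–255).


Multiply each channel by 0.5, round half up, clamp to [0, 255]
R: 22×0.5 = 11
G: 16×0.5 = 8
B: 193×0.5 = 96.5 → round → 97
= RGB(11, 8, 97)


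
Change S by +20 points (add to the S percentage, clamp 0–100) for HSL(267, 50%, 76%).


Original S = 50%
Adjustment = +20 percentage points
New S = 50 + (20) = 70
Clamp to [0, 100] → 70
= HSL(267°, 70%, 76%)


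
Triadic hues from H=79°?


Triadic: equally spaced at 120° intervals
H1 = 79°
H2 = (79 + 120) mod 360 = 199°
H3 = (79 + 240) mod 360 = 319°
Triadic = 79°, 199°, 319°


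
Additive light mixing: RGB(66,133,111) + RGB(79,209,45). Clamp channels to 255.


Additive: each channel = min(255, C₁+C₂)
R: 66+79 = 145 → 145
G: 133+209 = 342 → 255
B: 111+45 = 156 → 156
= RGB(145, 255, 156)


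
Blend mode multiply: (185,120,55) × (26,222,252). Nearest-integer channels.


Multiply: C = A×B/255, rounded to nearest integer
R: 185×26/255 = 4810/255 ≈ 18.863 → 19
G: 120×222/255 = 26640/255 ≈ 104.471 → 104
B: 55×252/255 = 13860/255 ≈ 54.353 → 54
= RGB(19, 104, 54)


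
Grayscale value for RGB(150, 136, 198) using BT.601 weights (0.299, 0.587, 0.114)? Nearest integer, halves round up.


Gray = 0.299×R + 0.587×G + 0.114×B
Gray = 0.299×150 + 0.587×136 + 0.114×198
Gray = 44.850 + 79.832 + 22.572
Gray = 147.254 → round half up → 147
Gray = 147


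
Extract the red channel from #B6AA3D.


Color: #B6AA3D
R = B6 = 182
G = AA = 170
B = 3D = 61
Red = 182


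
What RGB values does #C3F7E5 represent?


C3 → 195 (R)
F7 → 247 (G)
E5 → 229 (B)
= RGB(195, 247, 229)


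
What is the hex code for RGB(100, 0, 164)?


R = 100 → 64 (hex)
G = 0 → 00 (hex)
B = 164 → A4 (hex)
Hex = #6400A4


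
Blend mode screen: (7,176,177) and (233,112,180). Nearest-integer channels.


Screen: C = 255 - (255-A)×(255-B)/255, rounded to nearest integer
R: 255 - (255-7)×(255-233)/255 = 255 - 5456/255 ≈ 255 - 21.396 = 233.604 → 234
G: 255 - (255-176)×(255-112)/255 = 255 - 11297/255 ≈ 255 - 44.302 = 210.698 → 211
B: 255 - (255-177)×(255-180)/255 = 255 - 5850/255 ≈ 255 - 22.941 = 232.059 → 232
= RGB(234, 211, 232)


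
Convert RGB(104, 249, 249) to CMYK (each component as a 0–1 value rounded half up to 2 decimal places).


R'=104/255≈0.4078, G'=249/255≈0.9765, B'=249/255≈0.9765
K = 1 - max(R',G',B') = 1 - 249/255 = 6/255 = 0.02352… → 0.02
(1-R'-K)/(1-K) simplifies to (max-R)/max with max = 249:
C = (249-104)/249 = 145/249 = 0.58232… → 0.58
M = (249-249)/249 = 0/249 = 0 → 0.00
Y = (249-249)/249 = 0/249 = 0 → 0.00
= CMYK(0.58, 0.00, 0.00, 0.02)


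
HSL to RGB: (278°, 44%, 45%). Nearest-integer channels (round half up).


H=278°, S=0.44, L=0.45
C = (1-|2L-1|)×S = (1-|-0.10|)×0.44 = 0.396
H' = H/60 = 278/60 ≈ 4.6333; X = C×(1-|H' mod 2 - 1|) = 0.2508
m = L - C/2 = 0.45 - 0.198 = 0.252
Sector ⌊H'⌋ = 4 → (R',G',B') = (0.2508, 0.0, 0.396)
RGB = ((R'+m)×255, (G'+m)×255, (B'+m)×255) = (128.214, 64.26, 165.24)
Round half up → RGB(128, 64, 165)


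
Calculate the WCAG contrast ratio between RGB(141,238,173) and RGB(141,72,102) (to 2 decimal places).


Linearize each sRGB channel c=v/255: c/12.92 if c ≤ 0.04045 else ((c+0.055)/1.055)^2.4
L = 0.2126×R_lin + 0.7152×G_lin + 0.0722×B_lin
Color 1 (141,238,173):
  R=141: 141/255≈0.5529 > 0.04045 → ((0.5529+0.055)/1.055)^2.4 ≈ 0.26636
  G=238: 238/255≈0.9333 > 0.04045 → ((0.9333+0.055)/1.055)^2.4 ≈ 0.85499
  B=173: 173/255≈0.6784 > 0.04045 → ((0.6784+0.055)/1.055)^2.4 ≈ 0.41789
  L1 = 0.2126×0.26636 + 0.7152×0.85499 + 0.0722×0.41789 ≈ 0.69829
Color 2 (141,72,102):
  R=141: 141/255≈0.5529 > 0.04045 → ((0.5529+0.055)/1.055)^2.4 ≈ 0.26636
  G=72: 72/255≈0.2824 > 0.04045 → ((0.2824+0.055)/1.055)^2.4 ≈ 0.06480
  B=102: 102/255≈0.4000 > 0.04045 → ((0.4000+0.055)/1.055)^2.4 ≈ 0.13287
  L2 = 0.2126×0.26636 + 0.7152×0.06480 + 0.0722×0.13287 ≈ 0.11257
Lighter = 0.69829, Darker = 0.11257
Ratio = (L_lighter + 0.05) / (L_darker + 0.05)
Ratio = (0.69829 + 0.05) / (0.11257 + 0.05) = 0.74829 / 0.16257 ≈ 4.6029
Ratio ≈ 4.60:1


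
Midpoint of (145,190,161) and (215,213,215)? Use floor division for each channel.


Midpoint: each channel = ⌊(C₁+C₂)/2⌋
R: ⌊(145+215)/2⌋ = 180
G: ⌊(190+213)/2⌋ = 201
B: ⌊(161+215)/2⌋ = 188
= RGB(180, 201, 188)


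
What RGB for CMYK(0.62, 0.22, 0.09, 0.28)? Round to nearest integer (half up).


R = 255 × (1-C) × (1-K) = 255 × 0.38 × 0.72 = 69.768 → 70
G = 255 × (1-M) × (1-K) = 255 × 0.78 × 0.72 = 143.208 → 143
B = 255 × (1-Y) × (1-K) = 255 × 0.91 × 0.72 = 167.076 → 167
= RGB(70, 143, 167)


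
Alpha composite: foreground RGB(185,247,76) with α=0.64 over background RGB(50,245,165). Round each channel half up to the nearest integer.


C = α×F + (1-α)×B, with 1-α = 0.36
R: 0.64×185 + 0.36×50 = 118.40 + 18.00 = 136.40 → 136
G: 0.64×247 + 0.36×245 = 158.08 + 88.20 = 246.28 → 246
B: 0.64×76 + 0.36×165 = 48.64 + 59.40 = 108.04 → 108
= RGB(136, 246, 108)


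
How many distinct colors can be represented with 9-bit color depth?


Colors = 2^bits = 2^9
= 512 colors


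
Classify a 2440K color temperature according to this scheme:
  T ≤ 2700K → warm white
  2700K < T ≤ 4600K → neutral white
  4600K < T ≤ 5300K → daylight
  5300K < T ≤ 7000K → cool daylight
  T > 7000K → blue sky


Temperature: 2440K
2440K ≤ 2700K → warm white
Classification: warm white


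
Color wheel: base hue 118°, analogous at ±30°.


Base hue: 118°
Left analog: (118 - 30) mod 360 = 88°
Right analog: (118 + 30) mod 360 = 148°
Analogous hues = 88° and 148°


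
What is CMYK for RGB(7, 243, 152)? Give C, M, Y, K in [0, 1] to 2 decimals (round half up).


R'=7/255≈0.0275, G'=243/255≈0.9529, B'=152/255≈0.5961
K = 1 - max(R',G',B') = 1 - 243/255 = 12/255 = 0.04705… → 0.05
(1-R'-K)/(1-K) simplifies to (max-R)/max with max = 243:
C = (243-7)/243 = 236/243 = 0.97119… → 0.97
M = (243-243)/243 = 0/243 = 0 → 0.00
Y = (243-152)/243 = 91/243 = 0.37448… → 0.37
= CMYK(0.97, 0.00, 0.37, 0.05)


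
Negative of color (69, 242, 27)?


Invert: (255-R, 255-G, 255-B)
R: 255-69 = 186
G: 255-242 = 13
B: 255-27 = 228
= RGB(186, 13, 228)


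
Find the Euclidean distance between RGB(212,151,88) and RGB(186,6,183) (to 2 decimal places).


d = √[(R₁-R₂)² + (G₁-G₂)² + (B₁-B₂)²]
d = √[(212-186)² + (151-6)² + (88-183)²]
d = √[676 + 21025 + 9025]
d = √30726
d ≈ 175.29


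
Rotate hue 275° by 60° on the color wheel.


New hue = (H + rotation) mod 360
New hue = (275 + 60) mod 360
= 335 mod 360
= 335°


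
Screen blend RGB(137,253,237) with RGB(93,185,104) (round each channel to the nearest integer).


Screen: C = 255 - (255-A)×(255-B)/255, rounded to nearest integer
R: 255 - (255-137)×(255-93)/255 = 255 - 19116/255 ≈ 255 - 74.965 = 180.035 → 180
G: 255 - (255-253)×(255-185)/255 = 255 - 140/255 ≈ 255 - 0.549 = 254.451 → 254
B: 255 - (255-237)×(255-104)/255 = 255 - 2718/255 ≈ 255 - 10.659 = 244.341 → 244
= RGB(180, 254, 244)
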